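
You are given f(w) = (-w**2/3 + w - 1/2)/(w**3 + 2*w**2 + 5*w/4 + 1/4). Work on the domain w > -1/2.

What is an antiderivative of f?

An antiderivative is F(w) = (42*w*log(w + 1/2) - 44*w*log(w + 1) + 21*log(w + 1/2) - 22*log(w + 1) + 13)/(6*w + 3).

Factor the denominator (3*(w + 1)*(2*w + 1)**2) and decompose: f = 14/(2*w + 1) - 26/(3*(2*w + 1)**2) - 22/(3*(w + 1)); each piece integrates to a log, atan, or power term.
Check: d/dw[(42*w*log(w + 1/2) - 44*w*log(w + 1) + 21*log(w + 1/2) - 22*log(w + 1) + 13)/(6*w + 3)] = (-4*w**2 + 12*w - 6)/(12*w**3 + 24*w**2 + 15*w + 3), which equals f(w).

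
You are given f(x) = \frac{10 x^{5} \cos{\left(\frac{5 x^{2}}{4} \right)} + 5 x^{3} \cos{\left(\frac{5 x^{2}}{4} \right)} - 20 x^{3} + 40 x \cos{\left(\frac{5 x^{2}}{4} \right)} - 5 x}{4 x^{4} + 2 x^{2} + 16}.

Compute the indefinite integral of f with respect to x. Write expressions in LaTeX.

An antiderivative F(x) passes only if d/dx[F] lands on f(x) exactly.
Check: d/dx[\frac{- 5 \log{\left(x^{4} + \frac{x^{2}}{2} + 4 \right)} + 4 \sin{\left(\frac{5 x^{2}}{4} \right)}}{4}] = \frac{10 x^{5} \cos{\left(\frac{5 x^{2}}{4} \right)} + 5 x^{3} \cos{\left(\frac{5 x^{2}}{4} \right)} - 20 x^{3} + 40 x \cos{\left(\frac{5 x^{2}}{4} \right)} - 5 x}{4 x^{4} + 2 x^{2} + 16} = f(x).

F(x) = \frac{- 5 \log{\left(x^{4} + \frac{x^{2}}{2} + 4 \right)} + 4 \sin{\left(\frac{5 x^{2}}{4} \right)}}{4} + C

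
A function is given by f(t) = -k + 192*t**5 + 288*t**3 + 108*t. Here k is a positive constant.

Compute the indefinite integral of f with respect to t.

F(t) = -k*t + 32*t**6 + 72*t**4 + 54*t**2 + C

Integrate term by term and add the pieces.
Check: d/dt[-k*t + 32*t**6 + 72*t**4 + 54*t**2] = -k + 192*t**5 + 288*t**3 + 108*t = f(t).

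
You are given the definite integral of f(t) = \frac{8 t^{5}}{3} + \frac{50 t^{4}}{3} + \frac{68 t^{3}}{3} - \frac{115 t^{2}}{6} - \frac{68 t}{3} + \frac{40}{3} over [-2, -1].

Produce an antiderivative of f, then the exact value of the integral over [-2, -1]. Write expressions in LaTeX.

The substitution u = - \frac{2 t^{2}}{3} - \frac{5 t}{3} + \frac{4}{3} works: f is exactly (dF/du)*(du/dt) for that inner function.
F(t) = \frac{4 t^{6}}{9} + \frac{10 t^{5}}{3} + \frac{17 t^{4}}{3} - \frac{115 t^{3}}{18} - \frac{34 t^{2}}{3} + \frac{40 t}{3} is an antiderivative of f.
Check: d/dt[\frac{4 t^{6}}{9} + \frac{10 t^{5}}{3} + \frac{17 t^{4}}{3} - \frac{115 t^{3}}{18} - \frac{34 t^{2}}{3} + \frac{40 t}{3}] = \frac{8 t^{5}}{3} + \frac{50 t^{4}}{3} + \frac{68 t^{3}}{3} - \frac{115 t^{2}}{6} - \frac{68 t}{3} + \frac{40}{3} = f(t).
F(-1) = - \frac{31}{2}; F(-2) = - \frac{76}{9}.
Integral = F(-1) - F(-2) = - \frac{127}{18}.

Antiderivative: F(t) = \frac{4 t^{6}}{9} + \frac{10 t^{5}}{3} + \frac{17 t^{4}}{3} - \frac{115 t^{3}}{18} - \frac{34 t^{2}}{3} + \frac{40 t}{3}; value = - \frac{127}{18}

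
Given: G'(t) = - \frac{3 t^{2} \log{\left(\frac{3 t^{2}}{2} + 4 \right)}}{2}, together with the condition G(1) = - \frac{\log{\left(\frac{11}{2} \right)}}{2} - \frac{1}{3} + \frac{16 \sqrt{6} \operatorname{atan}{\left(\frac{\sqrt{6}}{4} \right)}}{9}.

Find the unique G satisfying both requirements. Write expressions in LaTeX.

Any candidate G(t) must reproduce the stated G'(t) exactly.
A general antiderivative is - \frac{t^{3} \log{\left(\frac{3 t^{2}}{2} + 4 \right)}}{2} + \frac{t^{3}}{3} - \frac{8 t}{3} + \frac{16 \sqrt{6} \operatorname{atan}{\left(\frac{\sqrt{6} t}{4} \right)}}{9} + C.
The condition gives C = - \frac{\log{\left(\frac{11}{2} \right)}}{2} - \frac{1}{3} + \frac{16 \sqrt{6} \operatorname{atan}{\left(\frac{\sqrt{6}}{4} \right)}}{9} - (- \frac{7}{3} - \frac{\log{\left(\frac{11}{2} \right)}}{2} + \frac{16 \sqrt{6} \operatorname{atan}{\left(\frac{\sqrt{6}}{4} \right)}}{9}) = 2.
So G(t) = - \frac{t^{3} \log{\left(\frac{3 t^{2}}{2} + 4 \right)}}{2} + \frac{t^{3}}{3} - \frac{8 t}{3} + \frac{16 \sqrt{6} \operatorname{atan}{\left(\frac{\sqrt{6} t}{4} \right)}}{9} + 2.
Check: d/dt[- \frac{t^{3} \log{\left(\frac{3 t^{2}}{2} + 4 \right)}}{2} + \frac{t^{3}}{3} - \frac{8 t}{3} + \frac{16 \sqrt{6} \operatorname{atan}{\left(\frac{\sqrt{6} t}{4} \right)}}{9} + 2] = - \frac{3 t^{2} \log{\left(\frac{3 t^{2}}{2} + 4 \right)}}{2} = G'(t).

G(t) = - \frac{t^{3} \log{\left(\frac{3 t^{2}}{2} + 4 \right)}}{2} + \frac{t^{3}}{3} - \frac{8 t}{3} + \frac{16 \sqrt{6} \operatorname{atan}{\left(\frac{\sqrt{6} t}{4} \right)}}{9} + 2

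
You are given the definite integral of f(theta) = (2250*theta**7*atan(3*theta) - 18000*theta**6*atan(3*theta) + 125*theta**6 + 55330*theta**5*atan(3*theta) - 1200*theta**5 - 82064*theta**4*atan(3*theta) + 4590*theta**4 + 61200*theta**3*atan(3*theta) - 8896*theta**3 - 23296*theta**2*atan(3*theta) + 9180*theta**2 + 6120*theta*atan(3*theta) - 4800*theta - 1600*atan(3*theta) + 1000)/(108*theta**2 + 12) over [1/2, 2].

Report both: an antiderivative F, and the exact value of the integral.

f has the shape u'v + uv' for u = -16*(-5*theta**2/4 + 4*theta - 5/2)**3/9 and v = atan(3*theta) — it is the derivative of the product u*v.
F(theta) = -16*(-5*theta**2/4 + 4*theta - 5/2)**3*atan(3*theta)/9 is an antiderivative of f.
Check: d/dtheta[-16*(-5*theta**2/4 + 4*theta - 5/2)**3*atan(3*theta)/9] = (2250*theta**7*atan(3*theta) - 18000*theta**6*atan(3*theta) + 125*theta**6 + 55330*theta**5*atan(3*theta) - 1200*theta**5 - 82064*theta**4*atan(3*theta) + 4590*theta**4 + 61200*theta**3*atan(3*theta) - 8896*theta**3 - 23296*theta**2*atan(3*theta) + 9180*theta**2 + 6120*theta*atan(3*theta) - 4800*theta - 1600*atan(3*theta) + 1000)/(108*theta**2 + 12) = f(theta).
F(2) = -2*atan(6)/9; F(1/2) = 2197*atan(3/2)/2304.
Integral = F(2) - F(1/2) = -2197*atan(3/2)/2304 - 2*atan(6)/9.

Antiderivative: F(theta) = -16*(-5*theta**2/4 + 4*theta - 5/2)**3*atan(3*theta)/9; value = -2197*atan(3/2)/2304 - 2*atan(6)/9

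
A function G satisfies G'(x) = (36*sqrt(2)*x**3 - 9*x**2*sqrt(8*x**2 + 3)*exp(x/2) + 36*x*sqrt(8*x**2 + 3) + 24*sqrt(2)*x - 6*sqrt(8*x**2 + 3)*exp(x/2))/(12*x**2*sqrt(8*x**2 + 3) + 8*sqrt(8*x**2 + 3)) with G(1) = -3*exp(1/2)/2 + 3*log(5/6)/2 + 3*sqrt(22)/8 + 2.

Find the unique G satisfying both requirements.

G(x) = 3*sqrt(4*x**2 + 3/2)/4 - 3*exp(x/2)/2 + 3*log(x**2/2 + 1/3)/2 + 2

A first test for any G(x): its x-derivative must equal the given G'(x).
A general antiderivative is 3*sqrt(4*x**2 + 3/2)/4 - 3*exp(x/2)/2 + 3*log(x**2/2 + 1/3)/2 + C.
The condition gives C = -3*exp(1/2)/2 + 3*log(5/6)/2 + 3*sqrt(22)/8 + 2 - (-3*exp(1/2)/2 + 3*log(5/6)/2 + 3*sqrt(22)/8) = 2.
So G(x) = 3*sqrt(4*x**2 + 3/2)/4 - 3*exp(x/2)/2 + 3*log(x**2/2 + 1/3)/2 + 2.
Check: d/dx[3*sqrt(4*x**2 + 3/2)/4 - 3*exp(x/2)/2 + 3*log(x**2/2 + 1/3)/2 + 2] = (36*sqrt(2)*x**3 - 9*x**2*sqrt(8*x**2 + 3)*exp(x/2) + 36*x*sqrt(8*x**2 + 3) + 24*sqrt(2)*x - 6*sqrt(8*x**2 + 3)*exp(x/2))/(12*x**2*sqrt(8*x**2 + 3) + 8*sqrt(8*x**2 + 3)) = G'(x).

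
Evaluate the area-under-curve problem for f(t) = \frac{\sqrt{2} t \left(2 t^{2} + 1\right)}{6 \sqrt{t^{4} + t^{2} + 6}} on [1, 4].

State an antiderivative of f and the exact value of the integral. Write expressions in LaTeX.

Antiderivative: F(t) = \frac{\sqrt{\frac{t^{4}}{2} + \frac{t^{2}}{2} + 3}}{3}; value = - \frac{2}{3} + \frac{\sqrt{139}}{3}

The substitution u = \frac{t^{4}}{2} + \frac{t^{2}}{2} + 3 works: f is exactly (dF/du)*(du/dt) for that inner function.
F(t) = \frac{\sqrt{\frac{t^{4}}{2} + \frac{t^{2}}{2} + 3}}{3} is an antiderivative of f.
Check: d/dt[\frac{\sqrt{\frac{t^{4}}{2} + \frac{t^{2}}{2} + 3}}{3}] = \frac{2 \sqrt{2} t^{3} + \sqrt{2} t}{6 \sqrt{t^{4} + t^{2} + 6}}, which equals f(t).
F(4) = \frac{\sqrt{139}}{3}; F(1) = \frac{2}{3}.
Integral = F(4) - F(1) = - \frac{2}{3} + \frac{\sqrt{139}}{3}.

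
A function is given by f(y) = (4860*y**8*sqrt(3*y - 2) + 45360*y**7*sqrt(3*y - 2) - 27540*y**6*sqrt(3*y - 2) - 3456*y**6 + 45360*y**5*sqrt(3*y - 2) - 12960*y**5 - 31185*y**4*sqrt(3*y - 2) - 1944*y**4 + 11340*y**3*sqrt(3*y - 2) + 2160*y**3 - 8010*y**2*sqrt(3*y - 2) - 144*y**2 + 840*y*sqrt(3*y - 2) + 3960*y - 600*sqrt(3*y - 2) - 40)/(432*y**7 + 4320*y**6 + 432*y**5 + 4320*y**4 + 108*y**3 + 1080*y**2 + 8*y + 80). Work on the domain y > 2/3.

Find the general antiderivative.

An antiderivative F(y) passes only if d/dy[F] lands on f(y) exactly.
Check: d/dy[(3*y - 2)**(5/2)/2 - 5*log(y/2 + 5) - 3*log(3*y**2 + 2)/2 - 3/(4*y**2 + 2/3)] = (4860*y**8*sqrt(3*y - 2) + 45360*y**7*sqrt(3*y - 2) - 27540*y**6*sqrt(3*y - 2) - 3456*y**6 + 45360*y**5*sqrt(3*y - 2) - 12960*y**5 - 31185*y**4*sqrt(3*y - 2) - 1944*y**4 + 11340*y**3*sqrt(3*y - 2) + 2160*y**3 - 8010*y**2*sqrt(3*y - 2) - 144*y**2 + 840*y*sqrt(3*y - 2) + 3960*y - 600*sqrt(3*y - 2) - 40)/(432*y**7 + 4320*y**6 + 432*y**5 + 4320*y**4 + 108*y**3 + 1080*y**2 + 8*y + 80) = f(y).

F(y) = (3*y - 2)**(5/2)/2 - 5*log(y/2 + 5) - 3*log(3*y**2 + 2)/2 - 3/(4*y**2 + 2/3) + C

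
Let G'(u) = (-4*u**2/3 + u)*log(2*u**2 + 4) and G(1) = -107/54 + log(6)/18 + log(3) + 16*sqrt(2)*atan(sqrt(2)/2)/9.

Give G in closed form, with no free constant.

G(u) = -(24*u**3*log(2*u**2 + 4) - 16*u**3 - 27*u**2*log(2*u**2 + 4) + 27*u**2 + 96*u - 54*log(u**2 + 2) - 96*sqrt(2)*atan(sqrt(2)*u/2))/54

Whatever form G(u) takes, its d/du must return the stated G'(u).
A general antiderivative is 8*u**3/27 - u**2/2 - 16*u/9 + (-4*u**3/9 + u**2/2)*log(2*u**2 + 4) + log(u**2 + 2) + 16*sqrt(2)*atan(sqrt(2)*u/2)/9 + C.
The condition gives C = -107/54 + log(6)/18 + log(3) + 16*sqrt(2)*atan(sqrt(2)/2)/9 - (-107/54 + log(6)/18 + log(3) + 16*sqrt(2)*atan(sqrt(2)/2)/9) = 0.
So G(u) = -(24*u**3*log(2*u**2 + 4) - 16*u**3 - 27*u**2*log(2*u**2 + 4) + 27*u**2 + 96*u - 54*log(u**2 + 2) - 96*sqrt(2)*atan(sqrt(2)*u/2))/54.
Check: d/du[-(24*u**3*log(2*u**2 + 4) - 16*u**3 - 27*u**2*log(2*u**2 + 4) + 27*u**2 + 96*u - 54*log(u**2 + 2) - 96*sqrt(2)*atan(sqrt(2)*u/2))/54] = -4*u**2*log(u**2 + 2)/3 - 4*u**2*log(2)/3 + u*log(u**2 + 2) + u*log(2), which equals G'(u).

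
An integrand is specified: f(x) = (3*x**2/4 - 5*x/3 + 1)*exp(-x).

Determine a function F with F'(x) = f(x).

Recognize the product-rule pattern: f = u'v + uv' with u = -3*x**2/4 + x/6 - 5/6, v = exp(-x), so integration by parts undoes it.
Check: d/dx[(-9*x**2 + 2*x - 10)*exp(-x)/12] = (9*x**2 - 20*x + 12)*exp(-x)/12, which equals f(x).

An antiderivative is F(x) = (-9*x**2 + 2*x - 10)*exp(-x)/12.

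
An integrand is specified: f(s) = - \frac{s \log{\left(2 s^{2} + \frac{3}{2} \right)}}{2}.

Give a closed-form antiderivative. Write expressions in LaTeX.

An antiderivative is F(s) = - \frac{s^{2} \log{\left(2 s^{2} + \frac{3}{2} \right)}}{4} + \frac{s^{2}}{4} - \frac{3 \log{\left(4 s^{2} + 3 \right)}}{16}.

Whatever form F(s) takes, F'(s) = f(s) is non-negotiable.
Check: d/ds[- \frac{s^{2} \log{\left(2 s^{2} + \frac{3}{2} \right)}}{4} + \frac{s^{2}}{4} - \frac{3 \log{\left(4 s^{2} + 3 \right)}}{16}] = - \frac{s \log{\left(2 s^{2} + \frac{3}{2} \right)}}{2} = f(s).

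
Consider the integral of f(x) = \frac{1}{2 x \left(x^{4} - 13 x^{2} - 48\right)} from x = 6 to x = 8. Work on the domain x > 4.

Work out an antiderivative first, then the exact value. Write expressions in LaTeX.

Antiderivative: F(x) = - \frac{\log{\left(x \right)}}{96} + \frac{\log{\left(x^{2} - 16 \right)}}{1216} + \frac{\log{\left(x^{2} + 3 \right)}}{228}; value = - \frac{\log{\left(8 \right)}}{96} - \frac{\log{\left(39 \right)}}{228} - \frac{\log{\left(20 \right)}}{1216} + \frac{\log{\left(48 \right)}}{1216} + \frac{\log{\left(67 \right)}}{228} + \frac{\log{\left(6 \right)}}{96}

The denominator factors as 2 x \left(x - 4\right) \left(x + 4\right) \left(x^{2} + 3\right); partial fractions split f into directly integrable pieces: \frac{x}{114 \left(x^{2} + 3\right)} + \frac{1}{1216 \left(x + 4\right)} + \frac{1}{1216 \left(x - 4\right)} - \frac{1}{96 x}.
F(x) = - \frac{\log{\left(x \right)}}{96} + \frac{\log{\left(x^{2} - 16 \right)}}{1216} + \frac{\log{\left(x^{2} + 3 \right)}}{228} is an antiderivative of f.
Check: d/dx[- \frac{\log{\left(x \right)}}{96} + \frac{\log{\left(x^{2} - 16 \right)}}{1216} + \frac{\log{\left(x^{2} + 3 \right)}}{228}] = \frac{1}{2 x^{5} - 26 x^{3} - 96 x}, which equals f(x).
F(8) = - \frac{\log{\left(8 \right)}}{96} + \frac{\log{\left(48 \right)}}{1216} + \frac{\log{\left(67 \right)}}{228}; F(6) = - \frac{\log{\left(6 \right)}}{96} + \frac{\log{\left(20 \right)}}{1216} + \frac{\log{\left(39 \right)}}{228}.
Integral = F(8) - F(6) = - \frac{\log{\left(8 \right)}}{96} - \frac{\log{\left(39 \right)}}{228} - \frac{\log{\left(20 \right)}}{1216} + \frac{\log{\left(48 \right)}}{1216} + \frac{\log{\left(67 \right)}}{228} + \frac{\log{\left(6 \right)}}{96}.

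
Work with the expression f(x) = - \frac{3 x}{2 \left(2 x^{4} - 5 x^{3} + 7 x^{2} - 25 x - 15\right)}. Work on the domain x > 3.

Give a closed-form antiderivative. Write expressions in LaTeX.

The denominator factors as 2 \left(x - 3\right) \left(2 x + 1\right) \left(x^{2} + 5\right); partial fractions split f into directly integrable pieces: \frac{13 x + 25}{196 \left(x^{2} + 5\right)} - \frac{2}{49 \left(2 x + 1\right)} - \frac{9}{196 \left(x - 3\right)}.
Check: d/dx[- \frac{9 \log{\left(x - 3 \right)}}{196} - \frac{\log{\left(x + \frac{1}{2} \right)}}{49} + \frac{13 \log{\left(x^{2} + 5 \right)}}{392} + \frac{5 \sqrt{5} \operatorname{atan}{\left(\frac{\sqrt{5} x}{5} \right)}}{196}] = - \frac{3 x}{4 x^{4} - 10 x^{3} + 14 x^{2} - 50 x - 30}, which equals f(x).

An antiderivative is F(x) = - \frac{9 \log{\left(x - 3 \right)}}{196} - \frac{\log{\left(x + \frac{1}{2} \right)}}{49} + \frac{13 \log{\left(x^{2} + 5 \right)}}{392} + \frac{5 \sqrt{5} \operatorname{atan}{\left(\frac{\sqrt{5} x}{5} \right)}}{196}.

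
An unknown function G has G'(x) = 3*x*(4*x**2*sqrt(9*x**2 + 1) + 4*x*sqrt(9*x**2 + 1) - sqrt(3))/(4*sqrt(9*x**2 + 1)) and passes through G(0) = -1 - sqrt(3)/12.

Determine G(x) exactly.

Differentiate the proposed G(x) back; it has to land on the given G'(x).
A general antiderivative is 3*x**4/4 + x**3 - sqrt(3*x**2 + 1/3)/4 + C.
The condition gives C = -1 - sqrt(3)/12 - (-sqrt(3)/12) = -1.
So G(x) = (9*x**4 + 12*x**3 - sqrt(3)*sqrt(9*x**2 + 1) - 12)/12.
Check: d/dx[(9*x**4 + 12*x**3 - sqrt(3)*sqrt(9*x**2 + 1) - 12)/12] = (12*x**3*sqrt(9*x**2 + 1) + 12*x**2*sqrt(9*x**2 + 1) - 3*sqrt(3)*x)/(4*sqrt(9*x**2 + 1)), which equals G'(x).

G(x) = (9*x**4 + 12*x**3 - sqrt(3)*sqrt(9*x**2 + 1) - 12)/12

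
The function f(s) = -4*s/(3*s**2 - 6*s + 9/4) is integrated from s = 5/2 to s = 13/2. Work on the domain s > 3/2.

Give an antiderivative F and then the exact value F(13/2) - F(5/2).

The denominator factors as 3*(2*s - 3)*(2*s - 1); partial fractions split f into directly integrable pieces: 4/(3*(2*s - 1)) - 4/(2*s - 3).
F(s) = -2*log(s - 3/2) + 2*log(s - 1/2)/3 is an antiderivative of f.
Check: d/ds[-2*log(s - 3/2) + 2*log(s - 1/2)/3] = -16*s/(12*s**2 - 24*s + 9), which equals f(s).
F(13/2) = -2*log(5) + 2*log(6)/3; F(5/2) = 2*log(2)/3.
Integral = F(13/2) - F(5/2) = -2*log(5) - 2*log(2)/3 + 2*log(6)/3.

Antiderivative: F(s) = -2*log(s - 3/2) + 2*log(s - 1/2)/3; value = -2*log(5) - 2*log(2)/3 + 2*log(6)/3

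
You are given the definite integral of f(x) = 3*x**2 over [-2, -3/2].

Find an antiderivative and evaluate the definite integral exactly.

Antiderivative: F(x) = x**3; value = 37/8

Whatever form F(x) takes, F'(x) = f(x) is non-negotiable.
F(x) = x**3 is an antiderivative of f.
Check: d/dx[x**3] = 3*x**2 = f(x).
F(-3/2) = -27/8; F(-2) = -8.
Integral = F(-3/2) - F(-2) = 37/8.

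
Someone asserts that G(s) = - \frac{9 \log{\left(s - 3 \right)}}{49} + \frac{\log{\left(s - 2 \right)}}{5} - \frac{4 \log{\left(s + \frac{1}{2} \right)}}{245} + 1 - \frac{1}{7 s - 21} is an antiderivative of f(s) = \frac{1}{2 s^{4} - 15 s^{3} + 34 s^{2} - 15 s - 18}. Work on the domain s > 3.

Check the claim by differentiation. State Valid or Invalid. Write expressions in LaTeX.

d/ds[G] = \frac{1}{2 s^{4} - 15 s^{3} + 34 s^{2} - 15 s - 18}
This equals f(s) exactly, so the claim holds.

Valid - differentiating G returns exactly f.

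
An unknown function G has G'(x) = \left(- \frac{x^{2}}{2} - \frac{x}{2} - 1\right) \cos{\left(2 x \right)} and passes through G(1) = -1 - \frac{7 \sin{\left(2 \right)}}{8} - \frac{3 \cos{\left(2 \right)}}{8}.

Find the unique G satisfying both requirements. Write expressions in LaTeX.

G(x) = - \frac{x^{2} \sin{\left(2 x \right)}}{4} - \frac{x \sin{\left(2 x \right)}}{4} - \frac{x \cos{\left(2 x \right)}}{4} - \frac{3 \sin{\left(2 x \right)}}{8} - \frac{\cos{\left(2 x \right)}}{8} - 1

Whatever form G(x) takes, its d/dx must return the stated G'(x).
A general antiderivative is - \frac{x^{2} \sin{\left(2 x \right)}}{4} - \frac{x \sin{\left(2 x \right)}}{4} - \frac{x \cos{\left(2 x \right)}}{4} - \frac{3 \sin{\left(2 x \right)}}{8} - \frac{\cos{\left(2 x \right)}}{8} + C.
The condition gives C = -1 - \frac{7 \sin{\left(2 \right)}}{8} - \frac{3 \cos{\left(2 \right)}}{8} - (- \frac{7 \sin{\left(2 \right)}}{8} - \frac{3 \cos{\left(2 \right)}}{8}) = -1.
So G(x) = - \frac{x^{2} \sin{\left(2 x \right)}}{4} - \frac{x \sin{\left(2 x \right)}}{4} - \frac{x \cos{\left(2 x \right)}}{4} - \frac{3 \sin{\left(2 x \right)}}{8} - \frac{\cos{\left(2 x \right)}}{8} - 1.
Check: d/dx[- \frac{x^{2} \sin{\left(2 x \right)}}{4} - \frac{x \sin{\left(2 x \right)}}{4} - \frac{x \cos{\left(2 x \right)}}{4} - \frac{3 \sin{\left(2 x \right)}}{8} - \frac{\cos{\left(2 x \right)}}{8} - 1] = - \frac{x^{2} \cos{\left(2 x \right)}}{2} - \frac{x \cos{\left(2 x \right)}}{2} - \cos{\left(2 x \right)}, which equals G'(x).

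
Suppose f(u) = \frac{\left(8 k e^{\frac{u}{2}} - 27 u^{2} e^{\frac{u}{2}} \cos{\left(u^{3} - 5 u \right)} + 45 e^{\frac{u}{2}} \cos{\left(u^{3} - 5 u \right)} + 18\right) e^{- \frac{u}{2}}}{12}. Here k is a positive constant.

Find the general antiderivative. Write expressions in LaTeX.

A candidate is checked by its d/du: the result must match f(u).
Check: d/du[\frac{\left(8 k u e^{\frac{u}{2}} - 9 e^{\frac{u}{2}} \sin{\left(u^{3} - 5 u \right)} - 36\right) e^{- \frac{u}{2}}}{12}] = \frac{\left(8 k e^{\frac{u}{2}} - 27 u^{2} e^{\frac{u}{2}} \cos{\left(u^{3} - 5 u \right)} + 45 e^{\frac{u}{2}} \cos{\left(u^{3} - 5 u \right)} + 18\right) e^{- \frac{u}{2}}}{12} = f(u).

F(u) = \frac{\left(8 k u e^{\frac{u}{2}} - 9 e^{\frac{u}{2}} \sin{\left(u^{3} - 5 u \right)} - 36\right) e^{- \frac{u}{2}}}{12} + C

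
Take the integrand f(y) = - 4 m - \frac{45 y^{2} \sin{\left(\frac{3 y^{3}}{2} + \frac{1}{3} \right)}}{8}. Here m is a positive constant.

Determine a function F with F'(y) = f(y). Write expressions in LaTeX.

Recover f(y) by differentiating a candidate F(y); any mismatch rules it out.
Check: d/dy[\frac{- 16 m y + 5 \cos{\left(\frac{3 y^{3}}{2} + \frac{1}{3} \right)}}{4}] = - 4 m - \frac{45 y^{2} \sin{\left(\frac{3 y^{3}}{2} + \frac{1}{3} \right)}}{8} = f(y).

An antiderivative is F(y) = \frac{- 16 m y + 5 \cos{\left(\frac{3 y^{3}}{2} + \frac{1}{3} \right)}}{4}.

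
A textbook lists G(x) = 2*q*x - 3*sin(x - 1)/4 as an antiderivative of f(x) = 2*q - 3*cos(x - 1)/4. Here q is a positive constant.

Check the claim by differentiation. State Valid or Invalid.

d/dx[G] = 2*q - 3*cos(x - 1)/4
This equals f(x) exactly, so the claim holds.

Valid - differentiating G returns exactly f.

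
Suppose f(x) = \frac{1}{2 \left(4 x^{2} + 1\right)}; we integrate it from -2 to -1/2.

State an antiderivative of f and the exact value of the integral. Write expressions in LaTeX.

A first test for any F(x): its x-derivative must equal f(x) identically.
F(x) = \frac{\operatorname{atan}{\left(2 x \right)}}{4} is an antiderivative of f.
Check: d/dx[\frac{\operatorname{atan}{\left(2 x \right)}}{4}] = \frac{1}{8 x^{2} + 2}, which equals f(x).
F(-1/2) = - \frac{\pi}{16}; F(-2) = - \frac{\operatorname{atan}{\left(4 \right)}}{4}.
Integral = F(-1/2) - F(-2) = - \frac{\pi}{16} + \frac{\operatorname{atan}{\left(4 \right)}}{4}.

Antiderivative: F(x) = \frac{\operatorname{atan}{\left(2 x \right)}}{4}; value = - \frac{\pi}{16} + \frac{\operatorname{atan}{\left(4 \right)}}{4}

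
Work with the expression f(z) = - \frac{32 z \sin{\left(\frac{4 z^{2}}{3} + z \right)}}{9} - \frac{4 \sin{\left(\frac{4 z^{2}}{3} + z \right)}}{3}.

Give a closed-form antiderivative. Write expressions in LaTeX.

An antiderivative is F(z) = \frac{4 \cos{\left(\frac{4 z^{2}}{3} + z \right)}}{3}.

The substitution u = \frac{4 z^{2}}{3} + z works: f is exactly (dF/du)*(du/dz) for that inner function.
Check: d/dz[\frac{4 \cos{\left(\frac{4 z^{2}}{3} + z \right)}}{3}] = - \frac{32 z \sin{\left(\frac{4 z^{2}}{3} + z \right)}}{9} - \frac{4 \sin{\left(\frac{4 z^{2}}{3} + z \right)}}{3} = f(z).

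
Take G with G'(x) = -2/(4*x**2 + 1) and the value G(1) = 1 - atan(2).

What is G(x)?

G(x) = 1 - atan(2*x)

A first test for any G(x): its x-derivative must equal the given G'(x).
A general antiderivative is -atan(2*x) + C.
The condition gives C = 1 - atan(2) - (-atan(2)) = 1.
So G(x) = 1 - atan(2*x).
Check: d/dx[1 - atan(2*x)] = -2/(4*x**2 + 1) = G'(x).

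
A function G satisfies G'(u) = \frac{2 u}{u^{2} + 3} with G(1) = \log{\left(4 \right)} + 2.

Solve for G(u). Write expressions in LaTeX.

G(u) = \log{\left(u^{2} + 3 \right)} + 2

G'(u) matches the chain-rule pattern g'(h)*h' with inner function h(u) = u^{2} + 3; substituting w = h(u) collapses the integral.
A general antiderivative is \log{\left(u^{2} + 3 \right)} + C.
The condition gives C = \log{\left(4 \right)} + 2 - (\log{\left(4 \right)}) = 2.
So G(u) = \log{\left(u^{2} + 3 \right)} + 2.
Check: d/du[\log{\left(u^{2} + 3 \right)} + 2] = \frac{2 u}{u^{2} + 3} = G'(u).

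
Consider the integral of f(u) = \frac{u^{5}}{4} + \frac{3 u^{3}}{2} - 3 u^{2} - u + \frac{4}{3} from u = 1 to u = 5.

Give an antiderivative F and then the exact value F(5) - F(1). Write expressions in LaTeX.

Antiderivative: F(u) = \frac{u \left(u^{5} + 9 u^{3} - 24 u^{2} - 12 u + 32\right)}{24}; value = \frac{2263}{3}

Integrate term by term and add the pieces.
F(u) = \frac{u \left(u^{5} + 9 u^{3} - 24 u^{2} - 12 u + 32\right)}{24} is an antiderivative of f.
Check: d/du[\frac{u \left(u^{5} + 9 u^{3} - 24 u^{2} - 12 u + 32\right)}{24}] = \frac{u^{5}}{4} + \frac{3 u^{3}}{2} - 3 u^{2} - u + \frac{4}{3} = f(u).
F(5) = \frac{9055}{12}; F(1) = \frac{1}{4}.
Integral = F(5) - F(1) = \frac{2263}{3}.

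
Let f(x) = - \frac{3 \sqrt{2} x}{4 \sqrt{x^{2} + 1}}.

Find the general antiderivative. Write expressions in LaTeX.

F(x) = - \frac{3 \sqrt{2 x^{2} + 2}}{4} + C

f matches the chain-rule pattern g'(h)*h' with inner function h(x) = 2 x^{2} + 2; substituting u = h(x) collapses the integral.
Check: d/dx[- \frac{3 \sqrt{2 x^{2} + 2}}{4}] = - \frac{3 \sqrt{2} x}{4 \sqrt{x^{2} + 1}} = f(x).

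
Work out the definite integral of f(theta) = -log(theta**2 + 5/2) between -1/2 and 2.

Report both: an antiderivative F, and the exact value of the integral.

A first test for any F(theta): its theta-derivative must equal f(theta) identically.
F(theta) = -theta*log(theta**2 + 5/2) + 2*theta - sqrt(10)*atan(sqrt(10)*theta/5) is an antiderivative of f.
Check: d/dtheta[-theta*log(theta**2 + 5/2) + 2*theta - sqrt(10)*atan(sqrt(10)*theta/5)] = -log(theta**2 + 5/2) = f(theta).
F(2) = -2*log(13/2) - sqrt(10)*atan(2*sqrt(10)/5) + 4; F(-1/2) = -1 + log(11/4)/2 + sqrt(10)*atan(sqrt(10)/10).
Integral = F(2) - F(-1/2) = -2*log(13/2) - sqrt(10)*atan(2*sqrt(10)/5) - sqrt(10)*atan(sqrt(10)/10) - log(11/4)/2 + 5.

Antiderivative: F(theta) = -theta*log(theta**2 + 5/2) + 2*theta - sqrt(10)*atan(sqrt(10)*theta/5); value = -2*log(13/2) - sqrt(10)*atan(2*sqrt(10)/5) - sqrt(10)*atan(sqrt(10)/10) - log(11/4)/2 + 5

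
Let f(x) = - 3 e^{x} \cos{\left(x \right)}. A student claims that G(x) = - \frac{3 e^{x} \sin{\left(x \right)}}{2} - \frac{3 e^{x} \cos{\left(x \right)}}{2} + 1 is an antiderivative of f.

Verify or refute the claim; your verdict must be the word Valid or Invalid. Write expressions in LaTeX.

Valid: G'(x) = f(x).

d/dx[G] = - 3 e^{x} \cos{\left(x \right)}
This equals f(x) exactly, so the claim holds.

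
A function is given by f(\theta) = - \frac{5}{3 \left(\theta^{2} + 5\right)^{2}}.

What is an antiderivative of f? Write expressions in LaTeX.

Any candidate F(\theta) must reproduce f(\theta) exactly when differentiated.
Check: d/d\theta[- \frac{5 \theta}{30 \theta^{2} + 150} - \frac{\sqrt{5} \operatorname{atan}{\left(\frac{\sqrt{5} \theta}{5} \right)}}{30}] = - \frac{5}{3 \theta^{4} + 30 \theta^{2} + 75}, which equals f(\theta).

An antiderivative is F(\theta) = - \frac{5 \theta}{30 \theta^{2} + 150} - \frac{\sqrt{5} \operatorname{atan}{\left(\frac{\sqrt{5} \theta}{5} \right)}}{30}.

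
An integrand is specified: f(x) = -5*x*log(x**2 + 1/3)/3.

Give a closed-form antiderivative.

An antiderivative is F(x) = -5*x**2*log(x**2 + 1/3)/6 + 5*x**2/6 - 5*log(3*x**2 + 1)/18.

Check any antiderivative F(x) by computing F'(x) and comparing it with f(x).
Check: d/dx[-5*x**2*log(x**2 + 1/3)/6 + 5*x**2/6 - 5*log(3*x**2 + 1)/18] = -5*x*log(x**2 + 1/3)/3 = f(x).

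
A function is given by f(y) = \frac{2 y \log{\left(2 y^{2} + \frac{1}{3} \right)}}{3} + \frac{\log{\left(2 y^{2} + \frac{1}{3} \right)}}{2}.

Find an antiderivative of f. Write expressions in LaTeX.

Integrate term by term and add the pieces.
Check: d/dy[\frac{6 y^{2} \log{\left(2 y^{2} + \frac{1}{3} \right)} - 6 y^{2} + 9 y \log{\left(2 y^{2} + \frac{1}{3} \right)} - 18 y + \log{\left(y^{2} + \frac{1}{6} \right)} + 3 \sqrt{6} \operatorname{atan}{\left(\sqrt{6} y \right)}}{18}] = \frac{2 y \log{\left(2 y^{2} + \frac{1}{3} \right)}}{3} + \frac{\log{\left(2 y^{2} + \frac{1}{3} \right)}}{2} = f(y).

An antiderivative is F(y) = \frac{6 y^{2} \log{\left(2 y^{2} + \frac{1}{3} \right)} - 6 y^{2} + 9 y \log{\left(2 y^{2} + \frac{1}{3} \right)} - 18 y + \log{\left(y^{2} + \frac{1}{6} \right)} + 3 \sqrt{6} \operatorname{atan}{\left(\sqrt{6} y \right)}}{18}.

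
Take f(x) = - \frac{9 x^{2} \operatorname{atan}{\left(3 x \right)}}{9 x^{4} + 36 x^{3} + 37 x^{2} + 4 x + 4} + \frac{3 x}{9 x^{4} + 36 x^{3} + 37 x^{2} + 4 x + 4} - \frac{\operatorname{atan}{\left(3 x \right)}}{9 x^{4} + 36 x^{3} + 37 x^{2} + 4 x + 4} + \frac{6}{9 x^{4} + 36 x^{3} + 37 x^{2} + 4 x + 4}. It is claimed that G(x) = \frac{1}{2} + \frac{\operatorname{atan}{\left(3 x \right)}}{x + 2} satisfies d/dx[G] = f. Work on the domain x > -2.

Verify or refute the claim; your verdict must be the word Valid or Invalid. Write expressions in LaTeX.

d/dx[G] = \frac{- 9 x^{2} \operatorname{atan}{\left(3 x \right)} + 3 x - \operatorname{atan}{\left(3 x \right)} + 6}{9 x^{4} + 36 x^{3} + 37 x^{2} + 4 x + 4}
This equals f(x) exactly, so the claim holds.

Valid: G'(x) = f(x).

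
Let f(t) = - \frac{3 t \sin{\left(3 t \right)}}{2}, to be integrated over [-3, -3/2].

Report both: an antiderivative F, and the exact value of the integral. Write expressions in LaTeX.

Antiderivative: F(t) = \frac{t \cos{\left(3 t \right)}}{2} - \frac{\sin{\left(3 t \right)}}{6}; value = \frac{3 \cos{\left(9 \right)}}{2} + \frac{\sin{\left(\frac{9}{2} \right)}}{6} - \frac{\sin{\left(9 \right)}}{6} - \frac{3 \cos{\left(\frac{9}{2} \right)}}{4}

Check any antiderivative F(t) by computing F'(t) and comparing it with f(t).
F(t) = \frac{t \cos{\left(3 t \right)}}{2} - \frac{\sin{\left(3 t \right)}}{6} is an antiderivative of f.
Check: d/dt[\frac{t \cos{\left(3 t \right)}}{2} - \frac{\sin{\left(3 t \right)}}{6}] = - \frac{3 t \sin{\left(3 t \right)}}{2} = f(t).
F(-3/2) = \frac{\sin{\left(\frac{9}{2} \right)}}{6} - \frac{3 \cos{\left(\frac{9}{2} \right)}}{4}; F(-3) = \frac{\sin{\left(9 \right)}}{6} - \frac{3 \cos{\left(9 \right)}}{2}.
Integral = F(-3/2) - F(-3) = \frac{3 \cos{\left(9 \right)}}{2} + \frac{\sin{\left(\frac{9}{2} \right)}}{6} - \frac{\sin{\left(9 \right)}}{6} - \frac{3 \cos{\left(\frac{9}{2} \right)}}{4}.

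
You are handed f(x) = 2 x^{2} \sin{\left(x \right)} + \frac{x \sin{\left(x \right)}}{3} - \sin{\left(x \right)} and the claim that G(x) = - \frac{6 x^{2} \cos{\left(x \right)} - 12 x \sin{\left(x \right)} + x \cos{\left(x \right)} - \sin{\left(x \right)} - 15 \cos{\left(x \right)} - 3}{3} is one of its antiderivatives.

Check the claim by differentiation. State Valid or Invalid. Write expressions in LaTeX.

d/dx[G] = 2 x^{2} \sin{\left(x \right)} + \frac{x \sin{\left(x \right)}}{3} - \sin{\left(x \right)}
This equals f(x) exactly, so the claim holds.

Valid: G'(x) = f(x).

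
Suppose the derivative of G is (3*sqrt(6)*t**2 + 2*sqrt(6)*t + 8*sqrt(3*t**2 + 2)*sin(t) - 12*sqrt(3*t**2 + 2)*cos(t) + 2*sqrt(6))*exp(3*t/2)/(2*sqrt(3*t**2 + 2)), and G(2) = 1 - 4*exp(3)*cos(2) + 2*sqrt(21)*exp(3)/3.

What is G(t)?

G'(t) has the shape u'v + uv' for u = 2*sqrt(t**2/2 + 1/3) - 4*cos(t) and v = exp(3*t/2) — it is the derivative of the product u*v.
A general antiderivative is -(-2*sqrt(t**2/2 + 1/3) + 4*cos(t))*exp(3*t/2) + C.
The condition gives C = 1 - 4*exp(3)*cos(2) + 2*sqrt(21)*exp(3)/3 - (-4*exp(3)*cos(2) + 2*sqrt(21)*exp(3)/3) = 1.
So G(t) = -(-sqrt(6)*sqrt(3*t**2 + 2)*exp(3*t/2) + 12*exp(3*t/2)*cos(t) - 3)/3.
Check: d/dt[-(-sqrt(6)*sqrt(3*t**2 + 2)*exp(3*t/2) + 12*exp(3*t/2)*cos(t) - 3)/3] = (3*sqrt(6)*t**2*exp(3*t/2) + 2*sqrt(6)*t*exp(3*t/2) + 8*sqrt(3*t**2 + 2)*exp(3*t/2)*sin(t) - 12*sqrt(3*t**2 + 2)*exp(3*t/2)*cos(t) + 2*sqrt(6)*exp(3*t/2))/(2*sqrt(3*t**2 + 2)), which equals G'(t).

G(t) = -(-sqrt(6)*sqrt(3*t**2 + 2)*exp(3*t/2) + 12*exp(3*t/2)*cos(t) - 3)/3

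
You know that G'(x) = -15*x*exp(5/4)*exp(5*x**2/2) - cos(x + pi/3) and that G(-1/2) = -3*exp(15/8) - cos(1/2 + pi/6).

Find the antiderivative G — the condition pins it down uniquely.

G(x) = -3*exp(5/4)*exp(5*x**2/2) - sin(x + pi/3)

Integrate term by term and add the pieces.
A general antiderivative is -3*exp(5*x**2/2 + 5/4) - sin(x + pi/3) + C.
The condition gives C = -3*exp(15/8) - cos(1/2 + pi/6) - (-3*exp(15/8) - cos(1/2 + pi/6)) = 0.
So G(x) = -3*exp(5/4)*exp(5*x**2/2) - sin(x + pi/3).
Check: d/dx[-3*exp(5/4)*exp(5*x**2/2) - sin(x + pi/3)] = -15*x*exp(5/4)*exp(5*x**2/2) - cos(x + pi/3) = G'(x).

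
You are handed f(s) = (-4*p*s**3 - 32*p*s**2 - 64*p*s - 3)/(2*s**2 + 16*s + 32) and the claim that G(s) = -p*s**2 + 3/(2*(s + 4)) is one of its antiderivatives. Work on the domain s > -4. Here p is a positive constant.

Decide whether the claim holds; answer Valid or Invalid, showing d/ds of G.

d/ds[G] = (-4*p*s**3 - 32*p*s**2 - 64*p*s - 3)/(2*s**2 + 16*s + 32)
This equals f(s) exactly, so the claim holds.

Valid: G'(s) = f(s).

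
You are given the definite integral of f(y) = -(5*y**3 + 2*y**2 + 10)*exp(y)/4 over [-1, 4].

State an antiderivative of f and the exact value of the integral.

Antiderivative: F(y) = -5*y**3*exp(y)/4 + 13*y**2*exp(y)/4 - 13*y*exp(y)/2 + 4*exp(y); value = -50*exp(4) - 15*exp(-1)

f has the shape u'v + uv' for u = -5*y**3/4 + 13*y**2/4 - 13*y/2 + 4 and v = exp(y) — it is the derivative of the product u*v.
F(y) = -5*y**3*exp(y)/4 + 13*y**2*exp(y)/4 - 13*y*exp(y)/2 + 4*exp(y) is an antiderivative of f.
Check: d/dy[-5*y**3*exp(y)/4 + 13*y**2*exp(y)/4 - 13*y*exp(y)/2 + 4*exp(y)] = -5*y**3*exp(y)/4 - y**2*exp(y)/2 - 5*exp(y)/2, which equals f(y).
F(4) = -50*exp(4); F(-1) = 15*exp(-1).
Integral = F(4) - F(-1) = -50*exp(4) - 15*exp(-1).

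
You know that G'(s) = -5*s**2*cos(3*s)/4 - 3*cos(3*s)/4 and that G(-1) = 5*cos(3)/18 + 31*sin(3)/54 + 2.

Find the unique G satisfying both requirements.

G(s) = (-45*s**2*sin(3*s) - 30*s*cos(3*s) - 17*sin(3*s) + 216)/108

The integrand splits into summands that can be handled one at a time.
A general antiderivative is -5*s**2*sin(3*s)/12 - 5*s*cos(3*s)/18 - 17*sin(3*s)/108 + C.
The condition gives C = 5*cos(3)/18 + 31*sin(3)/54 + 2 - (5*cos(3)/18 + 31*sin(3)/54) = 2.
So G(s) = (-45*s**2*sin(3*s) - 30*s*cos(3*s) - 17*sin(3*s) + 216)/108.
Check: d/ds[(-45*s**2*sin(3*s) - 30*s*cos(3*s) - 17*sin(3*s) + 216)/108] = -5*s**2*cos(3*s)/4 - 3*cos(3*s)/4 = G'(s).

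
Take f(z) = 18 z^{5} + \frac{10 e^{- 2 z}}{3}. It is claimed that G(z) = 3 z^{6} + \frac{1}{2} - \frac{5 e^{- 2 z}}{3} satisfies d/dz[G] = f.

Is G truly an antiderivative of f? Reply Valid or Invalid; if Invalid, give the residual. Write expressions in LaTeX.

Valid: G'(z) = f(z).

d/dz[G] = \frac{\left(54 z^{5} e^{2 z} + 10\right) e^{- 2 z}}{3}
This equals f(z) exactly, so the claim holds.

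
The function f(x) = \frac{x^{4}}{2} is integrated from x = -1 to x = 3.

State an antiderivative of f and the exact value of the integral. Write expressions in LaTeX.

Antiderivative: F(x) = \frac{x^{5}}{10}; value = \frac{122}{5}

An antiderivative F(x) passes only if d/dx[F] lands on f(x) exactly.
F(x) = \frac{x^{5}}{10} is an antiderivative of f.
Check: d/dx[\frac{x^{5}}{10}] = \frac{x^{4}}{2} = f(x).
F(3) = \frac{243}{10}; F(-1) = - \frac{1}{10}.
Integral = F(3) - F(-1) = \frac{122}{5}.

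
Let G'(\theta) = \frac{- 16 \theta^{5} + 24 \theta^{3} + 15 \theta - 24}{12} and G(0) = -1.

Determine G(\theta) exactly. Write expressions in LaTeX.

Differentiate the proposed G(\theta) back; it has to land on the given G'(\theta).
A general antiderivative is - \frac{2 \theta^{6}}{9} + \frac{\theta^{4}}{2} + \frac{5 \theta^{2}}{8} - 2 \theta + C.
The condition gives C = -1 - (0) = -1.
So G(\theta) = - \frac{2 \theta^{6}}{9} + \frac{\theta^{4}}{2} + \frac{5 \theta^{2}}{8} - 2 \theta - 1.
Check: d/d\theta[- \frac{2 \theta^{6}}{9} + \frac{\theta^{4}}{2} + \frac{5 \theta^{2}}{8} - 2 \theta - 1] = - \frac{4 \theta^{5}}{3} + 2 \theta^{3} + \frac{5 \theta}{4} - 2, which equals G'(\theta).

G(\theta) = - \frac{2 \theta^{6}}{9} + \frac{\theta^{4}}{2} + \frac{5 \theta^{2}}{8} - 2 \theta - 1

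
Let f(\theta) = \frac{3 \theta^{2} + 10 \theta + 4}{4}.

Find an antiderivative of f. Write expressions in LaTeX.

Recover f(\theta) by differentiating a candidate F(\theta); any mismatch rules it out.
Check: d/d\theta[\frac{\theta^{3}}{4} + \frac{5 \theta^{2}}{4} + \theta] = \frac{3 \theta^{2}}{4} + \frac{5 \theta}{2} + 1, which equals f(\theta).

An antiderivative is F(\theta) = \frac{\theta^{3}}{4} + \frac{5 \theta^{2}}{4} + \theta.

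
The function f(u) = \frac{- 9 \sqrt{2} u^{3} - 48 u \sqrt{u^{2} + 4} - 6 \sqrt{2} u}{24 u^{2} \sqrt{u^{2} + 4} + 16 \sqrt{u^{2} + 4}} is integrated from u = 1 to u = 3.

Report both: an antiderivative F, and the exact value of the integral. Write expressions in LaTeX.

Antiderivative: F(u) = - \frac{3 \sqrt{\frac{u^{2}}{2} + 2}}{4} - \log{\left(\frac{u^{2}}{2} + \frac{1}{3} \right)}; value = - \frac{3 \sqrt{26}}{8} - \log{\left(\frac{29}{6} \right)} + \log{\left(\frac{5}{6} \right)} + \frac{3 \sqrt{10}}{8}

Check any antiderivative F(u) by computing F'(u) and comparing it with f(u).
F(u) = - \frac{3 \sqrt{\frac{u^{2}}{2} + 2}}{4} - \log{\left(\frac{u^{2}}{2} + \frac{1}{3} \right)} is an antiderivative of f.
Check: d/du[- \frac{3 \sqrt{\frac{u^{2}}{2} + 2}}{4} - \log{\left(\frac{u^{2}}{2} + \frac{1}{3} \right)}] = \frac{- 9 \sqrt{2} u^{3} - 48 u \sqrt{u^{2} + 4} - 6 \sqrt{2} u}{24 u^{2} \sqrt{u^{2} + 4} + 16 \sqrt{u^{2} + 4}} = f(u).
F(3) = - \frac{3 \sqrt{26}}{8} - \log{\left(\frac{29}{6} \right)}; F(1) = - \frac{3 \sqrt{10}}{8} - \log{\left(\frac{5}{6} \right)}.
Integral = F(3) - F(1) = - \frac{3 \sqrt{26}}{8} - \log{\left(\frac{29}{6} \right)} + \log{\left(\frac{5}{6} \right)} + \frac{3 \sqrt{10}}{8}.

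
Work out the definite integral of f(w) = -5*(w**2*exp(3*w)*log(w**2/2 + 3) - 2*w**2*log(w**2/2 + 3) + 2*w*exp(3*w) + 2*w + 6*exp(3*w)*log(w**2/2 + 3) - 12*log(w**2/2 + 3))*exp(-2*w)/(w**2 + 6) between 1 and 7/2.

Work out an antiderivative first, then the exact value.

Antiderivative: F(w) = -5*exp(w)*log(w**2/2 + 3) - 5*exp(-2*w)*log(w**2/2 + 3); value = -5*exp(7/2)*log(73/8) - 5*exp(-7)*log(73/8) + 5*exp(-2)*log(7/2) + 5*exp(1)*log(7/2)

Recognize the product-rule pattern: f = u'v + uv' with u = -5*exp(w) - 5*exp(-2*w), v = log(w**2/2 + 3), so integration by parts undoes it.
F(w) = -5*exp(w)*log(w**2/2 + 3) - 5*exp(-2*w)*log(w**2/2 + 3) is an antiderivative of f.
Check: d/dw[-5*exp(w)*log(w**2/2 + 3) - 5*exp(-2*w)*log(w**2/2 + 3)] = (-5*w**2*exp(3*w)*log(w**2/2 + 3) + 10*w**2*log(w**2/2 + 3) - 10*w*exp(3*w) - 10*w - 30*exp(3*w)*log(w**2/2 + 3) + 60*log(w**2/2 + 3))/(w**2*exp(2*w) + 6*exp(2*w)), which equals f(w).
F(7/2) = -5*exp(7/2)*log(73/8) - 5*exp(-7)*log(73/8); F(1) = -5*exp(1)*log(7/2) - 5*exp(-2)*log(7/2).
Integral = F(7/2) - F(1) = -5*exp(7/2)*log(73/8) - 5*exp(-7)*log(73/8) + 5*exp(-2)*log(7/2) + 5*exp(1)*log(7/2).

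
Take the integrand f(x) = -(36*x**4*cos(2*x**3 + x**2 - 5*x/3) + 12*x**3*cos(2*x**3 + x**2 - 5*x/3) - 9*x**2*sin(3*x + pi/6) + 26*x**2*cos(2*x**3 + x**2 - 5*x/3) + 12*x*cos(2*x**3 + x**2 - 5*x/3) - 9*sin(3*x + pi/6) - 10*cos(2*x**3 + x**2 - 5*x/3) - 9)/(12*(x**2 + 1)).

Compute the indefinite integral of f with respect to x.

F(x) = (-2*sin(2*x**3 + x**2 - 5*x/3) - cos(3*x + pi/6) + 3*atan(x))/4 + C

Differentiate the proposed F(x) back; it has to land on f(x) exactly.
Check: d/dx[(-2*sin(2*x**3 + x**2 - 5*x/3) - cos(3*x + pi/6) + 3*atan(x))/4] = (-36*x**4*cos(2*x**3 + x**2 - 5*x/3) - 12*x**3*cos(2*x**3 + x**2 - 5*x/3) + 9*x**2*sin(3*x + pi/6) - 26*x**2*cos(2*x**3 + x**2 - 5*x/3) - 12*x*cos(2*x**3 + x**2 - 5*x/3) + 9*sin(3*x + pi/6) + 10*cos(2*x**3 + x**2 - 5*x/3) + 9)/(12*x**2 + 12), which equals f(x).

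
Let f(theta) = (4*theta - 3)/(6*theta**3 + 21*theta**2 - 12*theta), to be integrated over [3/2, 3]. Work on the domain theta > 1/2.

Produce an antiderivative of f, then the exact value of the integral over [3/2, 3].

Factor the denominator (3*theta*(theta + 4)*(2*theta - 1)) and decompose: f = -4/(27*(2*theta - 1)) - 19/(108*(theta + 4)) + 1/(4*theta); each piece integrates to a log, atan, or power term.
F(theta) = -(-27*log(theta) + 8*log(theta - 1/2) + 19*log(theta + 4))/108 is an antiderivative of f.
Check: d/dtheta[-(-27*log(theta) + 8*log(theta - 1/2) + 19*log(theta + 4))/108] = (4*theta - 3)/(6*theta**3 + 21*theta**2 - 12*theta) = f(theta).
F(3) = -19*log(7)/108 - 2*log(5/2)/27 + log(3)/4; F(3/2) = -19*log(11/2)/108 + log(3/2)/4.
Integral = F(3) - F(3/2) = -19*log(7)/108 - log(3/2)/4 - 2*log(5/2)/27 + log(3)/4 + 19*log(11/2)/108.

Antiderivative: F(theta) = -(-27*log(theta) + 8*log(theta - 1/2) + 19*log(theta + 4))/108; value = -19*log(7)/108 - log(3/2)/4 - 2*log(5/2)/27 + log(3)/4 + 19*log(11/2)/108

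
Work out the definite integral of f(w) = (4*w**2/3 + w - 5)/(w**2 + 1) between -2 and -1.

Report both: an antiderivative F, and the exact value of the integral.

Differentiate the proposed F(w) back; it has to land on f(w) exactly.
F(w) = 4*w/3 + log(w**2 + 1)/2 - 19*atan(w)/3 is an antiderivative of f.
Check: d/dw[4*w/3 + log(w**2 + 1)/2 - 19*atan(w)/3] = (4*w**2 + 3*w - 15)/(3*w**2 + 3), which equals f(w).
F(-1) = -4/3 + log(2)/2 + 19*pi/12; F(-2) = -8/3 + log(5)/2 + 19*atan(2)/3.
Integral = F(-1) - F(-2) = -19*atan(2)/3 - log(5)/2 + log(2)/2 + 4/3 + 19*pi/12.

Antiderivative: F(w) = 4*w/3 + log(w**2 + 1)/2 - 19*atan(w)/3; value = -19*atan(2)/3 - log(5)/2 + log(2)/2 + 4/3 + 19*pi/12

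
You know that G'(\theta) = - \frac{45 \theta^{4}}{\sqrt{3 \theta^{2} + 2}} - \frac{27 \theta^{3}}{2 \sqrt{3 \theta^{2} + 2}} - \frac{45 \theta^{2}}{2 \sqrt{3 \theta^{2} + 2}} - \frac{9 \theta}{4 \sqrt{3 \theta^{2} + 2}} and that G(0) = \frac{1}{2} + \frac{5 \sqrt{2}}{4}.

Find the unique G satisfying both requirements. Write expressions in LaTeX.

G'(\theta) has the shape u'v + uv' for u = - \frac{3 \sqrt{3 \theta^{2} + 2}}{4} and v = 5 \theta^{3} + 2 \theta^{2} - \frac{5}{3} — it is the derivative of the product u*v.
A general antiderivative is - \frac{3 \sqrt{3 \theta^{2} + 2} \left(5 \theta^{3} + 2 \theta^{2} - \frac{5}{3}\right)}{4} + C.
The condition gives C = \frac{1}{2} + \frac{5 \sqrt{2}}{4} - (\frac{5 \sqrt{2}}{4}) = \frac{1}{2}.
So G(\theta) = - \frac{15 \theta^{3} \sqrt{3 \theta^{2} + 2}}{4} - \frac{3 \theta^{2} \sqrt{3 \theta^{2} + 2}}{2} + \frac{5 \sqrt{3 \theta^{2} + 2}}{4} + \frac{1}{2}.
Check: d/d\theta[- \frac{15 \theta^{3} \sqrt{3 \theta^{2} + 2}}{4} - \frac{3 \theta^{2} \sqrt{3 \theta^{2} + 2}}{2} + \frac{5 \sqrt{3 \theta^{2} + 2}}{4} + \frac{1}{2}] = \frac{- 180 \theta^{4} - 54 \theta^{3} - 90 \theta^{2} - 9 \theta}{4 \sqrt{3 \theta^{2} + 2}}, which equals G'(\theta).

G(\theta) = - \frac{15 \theta^{3} \sqrt{3 \theta^{2} + 2}}{4} - \frac{3 \theta^{2} \sqrt{3 \theta^{2} + 2}}{2} + \frac{5 \sqrt{3 \theta^{2} + 2}}{4} + \frac{1}{2}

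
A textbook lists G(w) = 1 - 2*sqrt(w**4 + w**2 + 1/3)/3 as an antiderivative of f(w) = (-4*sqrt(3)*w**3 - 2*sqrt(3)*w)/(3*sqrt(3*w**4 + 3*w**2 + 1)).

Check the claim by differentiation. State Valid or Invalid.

d/dw[G] = (-4*sqrt(3)*w**3 - 2*sqrt(3)*w)/(3*sqrt(3*w**4 + 3*w**2 + 1))
This equals f(w) exactly, so the claim holds.

Valid - the claim checks out under differentiation.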